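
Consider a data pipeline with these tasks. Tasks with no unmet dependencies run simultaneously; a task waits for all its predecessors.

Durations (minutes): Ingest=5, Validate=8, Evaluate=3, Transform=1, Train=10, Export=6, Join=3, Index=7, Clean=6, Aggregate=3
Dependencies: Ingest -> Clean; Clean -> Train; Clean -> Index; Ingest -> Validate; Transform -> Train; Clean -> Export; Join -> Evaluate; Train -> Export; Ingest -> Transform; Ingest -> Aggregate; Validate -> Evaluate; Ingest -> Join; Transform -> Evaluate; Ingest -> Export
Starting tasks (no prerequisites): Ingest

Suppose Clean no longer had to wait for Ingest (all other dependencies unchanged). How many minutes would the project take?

22

Before: longest chain Ingest→Clean→Train→Export = 5+6+10+6 = 27, finish 27.
Without Ingest→Clean, Clean's earliest start moves from 5 to 0.
New critical path: Ingest→Transform→Train→Export = 5+1+10+6 = 22 ⇒ 22 minutes.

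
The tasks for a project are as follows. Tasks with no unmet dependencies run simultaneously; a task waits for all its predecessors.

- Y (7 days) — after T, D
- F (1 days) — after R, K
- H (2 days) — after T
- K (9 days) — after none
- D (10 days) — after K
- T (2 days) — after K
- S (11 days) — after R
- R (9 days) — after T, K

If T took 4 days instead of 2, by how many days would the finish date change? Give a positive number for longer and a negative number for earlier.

2

Critical path before the change: K→T→R→S = 9+2+9+11 = 31 giving 31 days.
Since T is critical, the +2 change carries straight to that chain (now 33 days).
No other chain overtakes it, so the finish is 33 days.
Change in finish: 33 − 31 = +2 days.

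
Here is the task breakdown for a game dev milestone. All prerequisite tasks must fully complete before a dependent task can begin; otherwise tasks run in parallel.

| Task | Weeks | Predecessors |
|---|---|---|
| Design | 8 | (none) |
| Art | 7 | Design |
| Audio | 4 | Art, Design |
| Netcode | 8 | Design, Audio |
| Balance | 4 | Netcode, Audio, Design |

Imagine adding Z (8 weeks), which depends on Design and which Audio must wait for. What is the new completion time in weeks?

Originally the plan takes 31 weeks.
With Z inserted, Audio now waits for max(Art, Design, Z).
New critical path: Design→Z→Audio→Netcode→Balance = 8+8+4+8+4 = 32 ⇒ 32 weeks.

32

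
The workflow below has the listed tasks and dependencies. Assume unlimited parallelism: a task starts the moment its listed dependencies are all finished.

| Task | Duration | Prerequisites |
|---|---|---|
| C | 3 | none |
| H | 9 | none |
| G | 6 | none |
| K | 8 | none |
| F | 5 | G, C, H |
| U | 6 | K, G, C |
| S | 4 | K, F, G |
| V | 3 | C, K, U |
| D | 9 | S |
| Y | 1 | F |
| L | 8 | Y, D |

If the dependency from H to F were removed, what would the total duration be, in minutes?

32

Original critical path: H→F→S→D→L = 9+5+4+9+8 = 35 ⇒ 35 minutes.
Without H→F, F's earliest start moves from 9 to 6.
The longest chain is now G→F→S→D→L = 6+5+4+9+8 = 32, so the plan takes 32 minutes.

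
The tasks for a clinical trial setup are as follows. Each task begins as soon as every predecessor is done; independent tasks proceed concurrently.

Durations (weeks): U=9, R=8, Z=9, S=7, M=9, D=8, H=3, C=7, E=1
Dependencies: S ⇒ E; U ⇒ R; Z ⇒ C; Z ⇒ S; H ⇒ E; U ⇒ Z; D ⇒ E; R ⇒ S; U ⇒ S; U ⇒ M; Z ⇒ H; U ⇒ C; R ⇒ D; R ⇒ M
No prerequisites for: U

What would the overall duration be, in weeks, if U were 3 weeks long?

20

Baseline: U→R→M = 9+8+9 = 26 → 26 weeks.
Since U is critical, the -6 change carries straight to that chain (now 20 weeks).
That remains the longest chain; total 20 weeks.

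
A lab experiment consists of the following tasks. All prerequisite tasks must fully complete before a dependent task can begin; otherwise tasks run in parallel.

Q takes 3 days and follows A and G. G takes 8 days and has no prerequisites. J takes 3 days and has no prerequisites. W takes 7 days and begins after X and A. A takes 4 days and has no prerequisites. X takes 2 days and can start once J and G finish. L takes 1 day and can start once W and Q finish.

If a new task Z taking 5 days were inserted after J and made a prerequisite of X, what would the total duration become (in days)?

18

Originally the schedule takes 18 days.
With Z inserted, X now waits for max(J, G, Z).
New critical path: J→Z→X→W→L = 3+5+2+7+1 = 18 ⇒ 18 days.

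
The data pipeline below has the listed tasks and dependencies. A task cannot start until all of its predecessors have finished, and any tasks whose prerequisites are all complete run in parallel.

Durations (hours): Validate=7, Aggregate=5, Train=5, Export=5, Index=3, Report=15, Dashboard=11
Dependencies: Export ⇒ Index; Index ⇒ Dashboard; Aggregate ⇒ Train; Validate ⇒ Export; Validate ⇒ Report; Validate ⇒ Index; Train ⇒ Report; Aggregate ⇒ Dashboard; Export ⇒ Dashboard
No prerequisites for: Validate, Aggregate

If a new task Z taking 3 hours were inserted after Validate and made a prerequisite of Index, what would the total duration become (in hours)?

26

Originally the job takes 26 hours.
With Z inserted, Index now waits for max(Validate, Export, Z).
New critical path: Validate→Export→Index→Dashboard = 7+5+3+11 = 26 ⇒ 26 hours.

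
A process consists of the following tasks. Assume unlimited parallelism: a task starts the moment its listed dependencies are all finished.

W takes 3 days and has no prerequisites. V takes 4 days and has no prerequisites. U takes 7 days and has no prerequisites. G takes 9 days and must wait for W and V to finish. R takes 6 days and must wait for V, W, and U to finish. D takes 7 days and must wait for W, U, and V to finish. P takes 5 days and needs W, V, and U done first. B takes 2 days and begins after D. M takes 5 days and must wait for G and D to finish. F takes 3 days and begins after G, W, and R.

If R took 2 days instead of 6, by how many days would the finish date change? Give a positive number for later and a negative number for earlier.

0

Baseline: U→D→M = 7+7+5 = 19 → 19 days.
R is off the critical path — its longest chain is 16 days, giving 3 of slack.
That remains the longest chain; total 19 days.
Change in finish: 19 − 19 = +0 days.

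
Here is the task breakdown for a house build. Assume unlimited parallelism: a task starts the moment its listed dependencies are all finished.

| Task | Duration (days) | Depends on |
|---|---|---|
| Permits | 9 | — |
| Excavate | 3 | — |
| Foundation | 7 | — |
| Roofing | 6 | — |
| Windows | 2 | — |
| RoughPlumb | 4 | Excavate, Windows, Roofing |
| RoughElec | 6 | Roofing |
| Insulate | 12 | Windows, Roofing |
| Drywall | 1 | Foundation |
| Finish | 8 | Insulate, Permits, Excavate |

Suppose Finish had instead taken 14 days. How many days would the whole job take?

32

Actual critical path: Roofing→Insulate→Finish = 6+12+8 = 26 ⇒ 26 days.
Finish is on the critical path; changing it to 14 makes that path 32 days.
The critical path is still Roofing→Insulate→Finish; finish is now 32 days.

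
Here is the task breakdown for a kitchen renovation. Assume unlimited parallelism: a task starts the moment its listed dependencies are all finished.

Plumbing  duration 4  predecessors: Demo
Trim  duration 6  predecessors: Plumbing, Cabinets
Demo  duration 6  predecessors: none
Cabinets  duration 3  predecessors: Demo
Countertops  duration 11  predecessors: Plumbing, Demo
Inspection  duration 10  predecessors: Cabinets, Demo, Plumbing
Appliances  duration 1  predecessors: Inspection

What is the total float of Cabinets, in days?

1

Demo→Plumbing→Countertops = 6+4+11 = 21 sets the makespan at 21 days.
Longest path through Cabinets: 20 days (earliest finish 9, latest finish 10).
So Cabinets can slip 10 − 9 = 1 day.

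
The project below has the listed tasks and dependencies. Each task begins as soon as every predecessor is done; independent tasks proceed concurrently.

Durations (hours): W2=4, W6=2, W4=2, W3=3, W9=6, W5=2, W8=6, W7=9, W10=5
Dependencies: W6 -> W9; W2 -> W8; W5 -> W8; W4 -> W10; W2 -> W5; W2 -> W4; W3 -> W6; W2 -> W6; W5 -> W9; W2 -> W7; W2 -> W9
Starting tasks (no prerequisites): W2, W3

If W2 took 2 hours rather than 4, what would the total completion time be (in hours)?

The binding path is W2→W7 = 4+9 = 13; finish at 13 hours.
W2 is on the critical path; changing it to 2 makes that path 11 hours.
No other chain overtakes it, so the finish is 11 hours.

11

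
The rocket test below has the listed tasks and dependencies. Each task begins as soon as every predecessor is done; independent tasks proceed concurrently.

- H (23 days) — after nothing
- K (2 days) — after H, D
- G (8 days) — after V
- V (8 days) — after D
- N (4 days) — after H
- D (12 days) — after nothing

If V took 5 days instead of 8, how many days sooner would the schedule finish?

Critical path before the change: D→V→G = 12+8+8 = 28 giving 28 days.
V is on the critical path; changing it to 5 makes that path 25 days.
New critical path: H→N = 23+4 = 27 ⇒ 27 days.
Change in finish: 27 − 28 = -1 days.

1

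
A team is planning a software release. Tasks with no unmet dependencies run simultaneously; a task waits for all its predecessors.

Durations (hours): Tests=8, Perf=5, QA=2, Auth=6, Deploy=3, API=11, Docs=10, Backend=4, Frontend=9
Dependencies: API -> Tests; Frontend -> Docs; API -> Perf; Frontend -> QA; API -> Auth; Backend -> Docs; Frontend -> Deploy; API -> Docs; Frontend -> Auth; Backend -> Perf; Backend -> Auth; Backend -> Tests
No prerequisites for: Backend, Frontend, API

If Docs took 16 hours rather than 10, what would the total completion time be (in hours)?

Critical path before the change: API→Docs = 11+10 = 21 giving 21 hours.
Since Docs is critical, the +6 change carries straight to that chain (now 27 hours).
The critical path is still API→Docs; finish is now 27 hours.

27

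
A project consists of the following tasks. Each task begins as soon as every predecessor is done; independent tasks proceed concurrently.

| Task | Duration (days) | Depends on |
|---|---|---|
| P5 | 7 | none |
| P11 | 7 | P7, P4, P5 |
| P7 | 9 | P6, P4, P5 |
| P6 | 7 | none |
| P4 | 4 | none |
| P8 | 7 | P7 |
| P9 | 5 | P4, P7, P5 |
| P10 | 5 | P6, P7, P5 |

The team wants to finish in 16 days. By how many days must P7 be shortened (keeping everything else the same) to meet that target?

Current finish: 23 days; target: 16.
P7 is on every critical path, so each day cut from P7 cuts the finish by one (this holds down to a finish of 15).
Need 23 − 16 = 7 days off P7 → P7 becomes 2 days, finish becomes 16.

7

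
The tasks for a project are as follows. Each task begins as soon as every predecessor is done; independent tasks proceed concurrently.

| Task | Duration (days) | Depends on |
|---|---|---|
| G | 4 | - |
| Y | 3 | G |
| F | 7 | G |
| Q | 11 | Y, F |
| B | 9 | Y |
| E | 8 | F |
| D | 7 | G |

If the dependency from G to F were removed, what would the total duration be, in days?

18

Original critical path: G→F→Q = 4+7+11 = 22 ⇒ 22 days.
Without G→F, F's earliest start moves from 4 to 0.
After: G→Y→Q = 4+3+11 = 18 → 18 days.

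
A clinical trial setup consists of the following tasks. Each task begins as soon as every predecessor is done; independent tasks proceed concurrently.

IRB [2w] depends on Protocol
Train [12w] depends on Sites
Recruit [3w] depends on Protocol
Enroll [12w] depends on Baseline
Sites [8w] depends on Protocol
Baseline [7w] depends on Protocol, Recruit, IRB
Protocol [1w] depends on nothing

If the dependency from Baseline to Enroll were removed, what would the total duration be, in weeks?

21

With the dependency in place, Protocol→Recruit→Baseline→Enroll = 1+3+7+12 = 23 sets the finish at 23 weeks.
Without Baseline→Enroll, Enroll's earliest start moves from 11 to 0.
New critical path: Protocol→Sites→Train = 1+8+12 = 21 ⇒ 21 weeks.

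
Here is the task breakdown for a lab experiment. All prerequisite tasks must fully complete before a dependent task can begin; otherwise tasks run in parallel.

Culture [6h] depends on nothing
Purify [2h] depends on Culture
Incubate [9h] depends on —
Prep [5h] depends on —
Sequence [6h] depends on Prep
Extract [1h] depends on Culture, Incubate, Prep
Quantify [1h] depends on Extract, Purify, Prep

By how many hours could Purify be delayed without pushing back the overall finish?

2

Critical path: Prep→Sequence = 5+6 = 11, so the finish is 11 hours.
Longest path through Purify: 9 hours (earliest finish 8, latest finish 10).
Slack of Purify = 8 − 6 = 2 hours.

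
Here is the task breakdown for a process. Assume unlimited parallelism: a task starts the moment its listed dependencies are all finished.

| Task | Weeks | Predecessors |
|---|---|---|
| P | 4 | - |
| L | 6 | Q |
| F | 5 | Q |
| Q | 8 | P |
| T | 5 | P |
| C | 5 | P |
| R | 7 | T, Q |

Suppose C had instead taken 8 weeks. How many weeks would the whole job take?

As given, the longest chain is P→Q→R = 4+8+7 = 19, so the finish is 19 weeks.
C has 10 weeks of float (longest path through it is 9).
No other chain overtakes it, so the finish is 19 weeks.

19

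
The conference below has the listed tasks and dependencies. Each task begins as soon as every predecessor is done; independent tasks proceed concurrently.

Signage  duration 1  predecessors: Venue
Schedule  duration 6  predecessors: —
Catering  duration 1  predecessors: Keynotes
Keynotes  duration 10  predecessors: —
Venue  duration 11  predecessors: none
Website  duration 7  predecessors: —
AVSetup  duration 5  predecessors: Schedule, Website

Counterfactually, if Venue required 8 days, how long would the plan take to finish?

12

Baseline: Venue→Signage = 11+1 = 12 → 12 days.
Since Venue is critical, the -3 change carries straight to that chain (now 9 days).
The binding chain switches to Website→AVSetup = 7+5 = 12; finish 12 days.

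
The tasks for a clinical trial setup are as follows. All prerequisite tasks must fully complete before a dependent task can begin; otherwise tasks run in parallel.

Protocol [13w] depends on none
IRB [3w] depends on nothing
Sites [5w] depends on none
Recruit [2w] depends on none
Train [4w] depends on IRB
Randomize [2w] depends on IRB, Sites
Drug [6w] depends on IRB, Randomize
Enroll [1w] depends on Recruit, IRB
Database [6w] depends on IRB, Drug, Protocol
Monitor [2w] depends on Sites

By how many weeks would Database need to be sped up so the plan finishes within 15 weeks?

Current finish: 19 weeks; target: 15.
Database is on every critical path, so each week cut from Database cuts the finish by one (this holds down to a finish of 14).
Need 19 − 15 = 4 weeks off Database → Database becomes 2 weeks, finish becomes 15.

4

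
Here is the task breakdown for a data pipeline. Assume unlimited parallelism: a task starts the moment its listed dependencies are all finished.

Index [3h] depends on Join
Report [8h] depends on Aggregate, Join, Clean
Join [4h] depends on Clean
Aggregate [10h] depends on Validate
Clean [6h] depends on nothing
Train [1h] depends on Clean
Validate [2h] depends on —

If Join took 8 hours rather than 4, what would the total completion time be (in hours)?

Actual critical path: Validate→Aggregate→Report = 2+10+8 = 20 ⇒ 20 hours.
The longest path through Join is only 18 hours, so Join has float 2.
The binding chain switches to Clean→Join→Report = 6+8+8 = 22; finish 22 hours.

22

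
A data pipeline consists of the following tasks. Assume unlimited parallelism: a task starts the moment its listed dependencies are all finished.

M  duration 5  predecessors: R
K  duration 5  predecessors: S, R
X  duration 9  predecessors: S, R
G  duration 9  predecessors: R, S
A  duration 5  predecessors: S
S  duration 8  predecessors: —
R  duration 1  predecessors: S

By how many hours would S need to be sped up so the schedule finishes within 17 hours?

1

Current finish: 18 hours; target: 17.
S is on every critical path, so each hour cut from S cuts the finish by one (this holds down to a finish of 11).
Need 18 − 17 = 1 hour off S → S becomes 7 hours, finish becomes 17.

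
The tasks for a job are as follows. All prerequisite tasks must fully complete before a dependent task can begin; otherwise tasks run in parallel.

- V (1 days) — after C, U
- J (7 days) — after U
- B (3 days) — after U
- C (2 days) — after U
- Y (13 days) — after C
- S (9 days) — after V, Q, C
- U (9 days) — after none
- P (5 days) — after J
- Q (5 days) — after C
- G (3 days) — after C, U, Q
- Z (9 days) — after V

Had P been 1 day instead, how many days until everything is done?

The binding path is U→C→Q→S = 9+2+5+9 = 25; finish at 25 days.
P has 4 days of float (longest path through it is 21).
That remains the longest chain; total 25 days.

25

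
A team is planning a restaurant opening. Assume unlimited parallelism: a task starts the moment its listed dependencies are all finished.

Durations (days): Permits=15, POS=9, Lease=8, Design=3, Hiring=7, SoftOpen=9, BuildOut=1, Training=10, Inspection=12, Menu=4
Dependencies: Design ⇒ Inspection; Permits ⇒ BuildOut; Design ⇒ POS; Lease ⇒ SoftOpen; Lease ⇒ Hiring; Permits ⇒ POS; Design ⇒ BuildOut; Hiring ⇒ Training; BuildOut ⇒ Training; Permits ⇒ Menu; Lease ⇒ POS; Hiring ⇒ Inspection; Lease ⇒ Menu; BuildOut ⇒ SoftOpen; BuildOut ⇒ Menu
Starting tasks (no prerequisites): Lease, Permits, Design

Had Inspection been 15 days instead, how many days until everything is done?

30

Actual critical path: Lease→Hiring→Inspection = 8+7+12 = 27 ⇒ 27 days.
Inspection lies on that path, so at 15 days the path becomes 30 days.
That remains the longest chain; total 30 days.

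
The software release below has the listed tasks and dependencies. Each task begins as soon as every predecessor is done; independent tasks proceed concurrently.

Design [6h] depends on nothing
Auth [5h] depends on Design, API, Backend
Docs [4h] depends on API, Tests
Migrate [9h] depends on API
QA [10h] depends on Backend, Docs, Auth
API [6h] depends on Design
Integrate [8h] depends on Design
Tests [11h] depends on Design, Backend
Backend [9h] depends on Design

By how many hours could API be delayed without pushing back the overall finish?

13

Design→Backend→Tests→Docs→QA = 6+9+11+4+10 = 40 sets the makespan at 40 hours.
The longest chain containing API totals 27 hours.
Float = 40 − 27 = 13.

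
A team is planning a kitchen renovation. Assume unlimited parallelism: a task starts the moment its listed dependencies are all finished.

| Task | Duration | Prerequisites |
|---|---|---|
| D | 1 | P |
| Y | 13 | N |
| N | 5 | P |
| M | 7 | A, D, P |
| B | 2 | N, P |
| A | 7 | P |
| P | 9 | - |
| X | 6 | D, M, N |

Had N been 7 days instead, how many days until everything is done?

As given, the longest chain is P→A→M→X = 9+7+7+6 = 29, so the finish is 29 days.
N has 2 days of float (longest path through it is 27).
No other chain overtakes it, so the finish is 29 days.

29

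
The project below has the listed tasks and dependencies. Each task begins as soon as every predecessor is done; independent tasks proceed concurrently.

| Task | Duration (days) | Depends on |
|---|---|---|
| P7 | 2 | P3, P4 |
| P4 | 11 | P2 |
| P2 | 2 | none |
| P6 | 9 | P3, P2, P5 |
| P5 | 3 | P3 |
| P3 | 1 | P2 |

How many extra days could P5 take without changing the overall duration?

Critical path: P2→P3→P5→P6 = 2+1+3+9 = 15, so the finish is 15 days.
The longest chain containing P5 totals 15 days.
Slack of P5 = 3 − 3 = 0 days.

0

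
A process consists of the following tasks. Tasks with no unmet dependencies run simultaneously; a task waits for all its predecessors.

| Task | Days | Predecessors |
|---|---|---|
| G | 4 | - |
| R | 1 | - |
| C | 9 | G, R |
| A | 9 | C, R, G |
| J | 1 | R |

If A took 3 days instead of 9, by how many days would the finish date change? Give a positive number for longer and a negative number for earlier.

As given, the longest chain is G→C→A = 4+9+9 = 22, so the finish is 22 days.
A is on the critical path; changing it to 3 makes that path 16 days.
The critical path is still G→C→A; finish is now 16 days.
Change in finish: 16 − 22 = -6 days.

-6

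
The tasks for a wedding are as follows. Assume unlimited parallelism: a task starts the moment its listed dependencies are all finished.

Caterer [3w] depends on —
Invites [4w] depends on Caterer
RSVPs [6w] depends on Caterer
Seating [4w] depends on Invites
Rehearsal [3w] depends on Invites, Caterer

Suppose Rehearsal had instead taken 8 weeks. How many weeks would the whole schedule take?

Actual critical path: Caterer→Invites→Seating = 3+4+4 = 11 ⇒ 11 weeks.
Rehearsal has 1 week of float (longest path through it is 10).
The binding chain switches to Caterer→Invites→Rehearsal = 3+4+8 = 15; finish 15 weeks.

15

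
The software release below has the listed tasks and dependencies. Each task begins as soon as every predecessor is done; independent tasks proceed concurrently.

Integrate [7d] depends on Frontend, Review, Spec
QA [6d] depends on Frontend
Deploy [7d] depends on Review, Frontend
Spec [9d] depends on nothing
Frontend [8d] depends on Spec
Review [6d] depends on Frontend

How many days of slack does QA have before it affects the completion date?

The longest chain is Spec→Frontend→Review→Deploy = 9+8+6+7 = 30; overall finish 30 days.
Longest path through QA: 23 days (earliest finish 23, latest finish 30).
Float = 30 − 23 = 7.

7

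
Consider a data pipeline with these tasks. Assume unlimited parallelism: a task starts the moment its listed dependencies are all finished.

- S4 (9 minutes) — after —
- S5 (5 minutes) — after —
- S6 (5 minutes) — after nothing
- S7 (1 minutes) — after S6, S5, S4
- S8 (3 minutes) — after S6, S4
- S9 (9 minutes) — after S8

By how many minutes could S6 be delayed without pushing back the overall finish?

The longest chain is S4→S8→S9 = 9+3+9 = 21; overall finish 21 minutes.
S6 finishes as early as 5 and must finish by 9.
Float = 21 − 17 = 4.

4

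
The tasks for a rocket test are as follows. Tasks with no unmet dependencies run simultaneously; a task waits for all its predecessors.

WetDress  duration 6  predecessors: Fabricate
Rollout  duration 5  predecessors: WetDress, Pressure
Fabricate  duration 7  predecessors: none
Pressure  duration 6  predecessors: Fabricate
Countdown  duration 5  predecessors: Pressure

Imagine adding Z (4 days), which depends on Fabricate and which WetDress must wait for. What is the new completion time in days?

Originally the plan takes 18 days.
With Z inserted, WetDress now waits for max(Fabricate, Z).
New critical path: Fabricate→Z→WetDress→Rollout = 7+4+6+5 = 22 ⇒ 22 days.

22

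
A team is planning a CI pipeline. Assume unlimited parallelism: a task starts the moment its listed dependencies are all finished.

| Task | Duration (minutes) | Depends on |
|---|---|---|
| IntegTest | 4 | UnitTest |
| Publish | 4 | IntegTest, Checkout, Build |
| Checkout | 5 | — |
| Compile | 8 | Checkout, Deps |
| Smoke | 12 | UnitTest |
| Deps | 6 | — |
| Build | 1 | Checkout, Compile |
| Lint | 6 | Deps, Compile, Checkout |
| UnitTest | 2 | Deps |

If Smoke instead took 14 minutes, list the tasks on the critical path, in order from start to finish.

Deps, UnitTest, Smoke

The binding path is Deps→UnitTest→Smoke = 6+2+12 = 20; finish at 20 minutes.
Smoke is on the critical path; changing it to 14 makes that path 22 minutes.
The critical path is still Deps→UnitTest→Smoke; finish is now 22 minutes.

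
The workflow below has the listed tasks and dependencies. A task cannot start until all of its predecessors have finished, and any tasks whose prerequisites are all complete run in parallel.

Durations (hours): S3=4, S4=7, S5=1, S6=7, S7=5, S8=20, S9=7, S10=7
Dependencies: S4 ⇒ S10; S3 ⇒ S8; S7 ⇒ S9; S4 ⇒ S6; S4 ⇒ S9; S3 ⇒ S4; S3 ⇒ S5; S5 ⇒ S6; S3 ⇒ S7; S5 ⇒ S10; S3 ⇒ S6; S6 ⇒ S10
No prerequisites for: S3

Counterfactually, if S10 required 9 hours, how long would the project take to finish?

27

Actual critical path: S3→S4→S6→S10 = 4+7+7+7 = 25 ⇒ 25 hours.
S10 is on the critical path; changing it to 9 makes that path 27 hours.
No other chain overtakes it, so the finish is 27 hours.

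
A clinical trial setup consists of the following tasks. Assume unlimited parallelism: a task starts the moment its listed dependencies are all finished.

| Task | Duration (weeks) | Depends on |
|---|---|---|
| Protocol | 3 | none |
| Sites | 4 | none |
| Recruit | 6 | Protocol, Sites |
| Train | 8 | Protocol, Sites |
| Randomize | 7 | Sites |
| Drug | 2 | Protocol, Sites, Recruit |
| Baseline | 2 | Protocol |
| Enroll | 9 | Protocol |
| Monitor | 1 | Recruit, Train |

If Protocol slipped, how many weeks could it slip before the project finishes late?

1

Sites→Train→Monitor = 4+8+1 = 13 sets the makespan at 13 weeks.
Longest path through Protocol: 12 weeks (earliest finish 3, latest finish 4).
Float = 13 − 12 = 1.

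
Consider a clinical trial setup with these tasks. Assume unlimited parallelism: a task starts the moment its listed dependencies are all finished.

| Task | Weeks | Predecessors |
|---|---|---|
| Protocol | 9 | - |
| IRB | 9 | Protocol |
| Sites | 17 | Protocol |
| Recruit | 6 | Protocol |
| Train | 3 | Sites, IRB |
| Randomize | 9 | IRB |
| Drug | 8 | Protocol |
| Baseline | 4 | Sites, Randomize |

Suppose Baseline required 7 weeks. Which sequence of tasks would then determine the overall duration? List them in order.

Protocol, IRB, Randomize, Baseline

As given, the longest chain is Protocol→IRB→Randomize→Baseline = 9+9+9+4 = 31, so the finish is 31 weeks.
Baseline lies on that path, so at 7 weeks the path becomes 34 weeks.
That remains the longest chain; total 34 weeks.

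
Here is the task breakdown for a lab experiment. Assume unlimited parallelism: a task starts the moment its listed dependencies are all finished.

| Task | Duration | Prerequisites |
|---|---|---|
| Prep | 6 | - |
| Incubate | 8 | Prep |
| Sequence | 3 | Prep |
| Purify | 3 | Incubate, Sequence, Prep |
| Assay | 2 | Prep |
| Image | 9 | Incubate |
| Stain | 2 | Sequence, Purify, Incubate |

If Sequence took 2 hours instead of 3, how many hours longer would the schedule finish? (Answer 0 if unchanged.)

Critical path before the change: Prep→Incubate→Image = 6+8+9 = 23 giving 23 hours.
Sequence is off the critical path — its longest chain is 14 hours, giving 9 of slack.
No other chain overtakes it, so the finish is 23 hours.
Change in finish: 23 − 23 = +0 hours.

0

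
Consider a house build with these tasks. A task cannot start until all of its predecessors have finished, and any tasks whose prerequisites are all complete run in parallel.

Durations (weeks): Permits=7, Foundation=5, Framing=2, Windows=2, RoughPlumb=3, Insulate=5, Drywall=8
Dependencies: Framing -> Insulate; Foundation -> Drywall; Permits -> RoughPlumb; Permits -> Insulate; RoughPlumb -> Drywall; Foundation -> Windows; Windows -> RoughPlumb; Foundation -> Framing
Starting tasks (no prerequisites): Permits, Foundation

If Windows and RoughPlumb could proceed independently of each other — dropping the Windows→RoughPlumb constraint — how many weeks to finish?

18

Before: longest chain Permits→RoughPlumb→Drywall = 7+3+8 = 18, finish 18.
Dropping Windows→RoughPlumb doesn't change RoughPlumb's earliest start (7); another predecessor still binds.
The longest chain is now Permits→RoughPlumb→Drywall = 7+3+8 = 18, so the project takes 18 weeks.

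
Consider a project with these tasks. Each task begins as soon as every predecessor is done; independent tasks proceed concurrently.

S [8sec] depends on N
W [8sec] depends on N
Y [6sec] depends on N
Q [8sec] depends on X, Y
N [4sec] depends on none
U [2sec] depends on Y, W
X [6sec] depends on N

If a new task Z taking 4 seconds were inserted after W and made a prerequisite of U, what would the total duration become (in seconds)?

18

Originally the job takes 18 seconds.
With Z inserted, U now waits for max(Y, W, Z).
New critical path: N→X→Q = 4+6+8 = 18 ⇒ 18 seconds.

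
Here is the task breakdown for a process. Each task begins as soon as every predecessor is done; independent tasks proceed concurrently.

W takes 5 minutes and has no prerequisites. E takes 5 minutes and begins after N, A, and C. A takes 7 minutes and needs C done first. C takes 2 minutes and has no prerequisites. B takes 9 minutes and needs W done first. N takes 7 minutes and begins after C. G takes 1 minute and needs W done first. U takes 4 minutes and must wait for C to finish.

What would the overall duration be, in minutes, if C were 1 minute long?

As given, the longest chain is C→A→E = 2+7+5 = 14, so the finish is 14 minutes.
C is on the critical path; changing it to 1 makes that path 13 minutes.
The binding chain switches to W→B = 5+9 = 14; finish 14 minutes.

14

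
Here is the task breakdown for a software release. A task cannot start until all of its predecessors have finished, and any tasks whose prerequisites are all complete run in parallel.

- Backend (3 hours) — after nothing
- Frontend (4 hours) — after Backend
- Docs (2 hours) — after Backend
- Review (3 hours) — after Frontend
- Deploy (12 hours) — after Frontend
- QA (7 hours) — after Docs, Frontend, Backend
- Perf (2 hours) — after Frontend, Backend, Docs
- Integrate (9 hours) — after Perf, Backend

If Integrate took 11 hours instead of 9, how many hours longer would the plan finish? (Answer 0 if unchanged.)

The binding path is Backend→Frontend→Deploy = 3+4+12 = 19; finish at 19 hours.
Integrate is off the critical path — its longest chain is 18 hours, giving 1 of slack.
New critical path: Backend→Frontend→Perf→Integrate = 3+4+2+11 = 20 ⇒ 20 hours.
Change in finish: 20 − 19 = +1 hours.

1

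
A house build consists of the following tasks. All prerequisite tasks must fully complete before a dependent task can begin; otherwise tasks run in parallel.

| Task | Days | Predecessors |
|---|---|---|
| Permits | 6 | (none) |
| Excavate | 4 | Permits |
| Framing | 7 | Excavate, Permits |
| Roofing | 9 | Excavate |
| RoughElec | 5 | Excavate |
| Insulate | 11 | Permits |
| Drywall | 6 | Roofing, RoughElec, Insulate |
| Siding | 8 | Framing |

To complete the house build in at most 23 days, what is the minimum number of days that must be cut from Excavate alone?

2

Current finish: 25 days; target: 23.
Excavate is on every critical path, so each day cut from Excavate cuts the finish by one (this holds down to a finish of 23).
Need 25 − 23 = 2 days off Excavate → Excavate becomes 2 days, finish becomes 23.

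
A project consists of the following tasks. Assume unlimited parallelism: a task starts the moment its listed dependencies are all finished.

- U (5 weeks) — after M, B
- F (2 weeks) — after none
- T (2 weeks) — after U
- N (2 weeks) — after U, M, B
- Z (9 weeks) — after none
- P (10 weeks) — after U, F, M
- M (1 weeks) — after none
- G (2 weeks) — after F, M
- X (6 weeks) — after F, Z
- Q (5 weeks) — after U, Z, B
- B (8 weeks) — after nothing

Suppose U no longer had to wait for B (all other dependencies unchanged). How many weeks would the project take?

With the dependency in place, B→U→P = 8+5+10 = 23 sets the finish at 23 weeks.
Without B→U, U's earliest start moves from 8 to 1.
The longest chain is now M→U→P = 1+5+10 = 16, so the project takes 16 weeks.

16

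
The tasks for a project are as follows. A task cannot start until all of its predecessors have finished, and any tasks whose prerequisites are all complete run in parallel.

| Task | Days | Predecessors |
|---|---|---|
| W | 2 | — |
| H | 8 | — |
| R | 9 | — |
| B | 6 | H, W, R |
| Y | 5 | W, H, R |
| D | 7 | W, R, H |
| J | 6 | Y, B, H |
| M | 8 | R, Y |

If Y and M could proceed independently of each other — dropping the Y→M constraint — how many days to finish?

21

Before: longest chain R→Y→M = 9+5+8 = 22, finish 22.
Without Y→M, M's earliest start moves from 14 to 9.
The longest chain is now R→B→J = 9+6+6 = 21, so the project takes 21 days.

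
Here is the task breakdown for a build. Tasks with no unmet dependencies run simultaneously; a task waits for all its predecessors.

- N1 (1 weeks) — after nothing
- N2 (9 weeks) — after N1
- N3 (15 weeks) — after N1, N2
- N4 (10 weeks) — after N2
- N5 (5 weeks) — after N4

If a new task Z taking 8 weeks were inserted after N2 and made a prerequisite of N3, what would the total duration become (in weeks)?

Originally the plan takes 25 weeks.
With Z inserted, N3 now waits for max(N1, N2, Z).
New critical path: N1→N2→Z→N3 = 1+9+8+15 = 33 ⇒ 33 weeks.

33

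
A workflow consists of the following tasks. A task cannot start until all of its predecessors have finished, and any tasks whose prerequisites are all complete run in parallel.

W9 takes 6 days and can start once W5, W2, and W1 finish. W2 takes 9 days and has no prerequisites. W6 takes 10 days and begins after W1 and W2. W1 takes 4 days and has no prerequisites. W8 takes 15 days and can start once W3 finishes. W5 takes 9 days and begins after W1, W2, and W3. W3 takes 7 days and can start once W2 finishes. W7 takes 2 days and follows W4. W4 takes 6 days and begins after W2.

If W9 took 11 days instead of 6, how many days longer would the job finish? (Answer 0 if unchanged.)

Critical path before the change: W2→W3→W5→W9 = 9+7+9+6 = 31 giving 31 days.
Since W9 is critical, the +5 change carries straight to that chain (now 36 days).
No other chain overtakes it, so the finish is 36 days.
Change in finish: 36 − 31 = +5 days.

5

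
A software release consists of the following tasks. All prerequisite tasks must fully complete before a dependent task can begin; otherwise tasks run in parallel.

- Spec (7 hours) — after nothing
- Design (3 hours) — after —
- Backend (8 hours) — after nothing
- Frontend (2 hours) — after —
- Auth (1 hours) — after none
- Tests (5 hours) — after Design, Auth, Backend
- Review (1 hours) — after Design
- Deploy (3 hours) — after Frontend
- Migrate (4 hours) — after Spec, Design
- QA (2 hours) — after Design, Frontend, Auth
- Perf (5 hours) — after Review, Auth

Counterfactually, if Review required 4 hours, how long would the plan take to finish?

13

As given, the longest chain is Backend→Tests = 8+5 = 13, so the finish is 13 hours.
The longest path through Review is only 9 hours, so Review has float 4.
No other chain overtakes it, so the finish is 13 hours.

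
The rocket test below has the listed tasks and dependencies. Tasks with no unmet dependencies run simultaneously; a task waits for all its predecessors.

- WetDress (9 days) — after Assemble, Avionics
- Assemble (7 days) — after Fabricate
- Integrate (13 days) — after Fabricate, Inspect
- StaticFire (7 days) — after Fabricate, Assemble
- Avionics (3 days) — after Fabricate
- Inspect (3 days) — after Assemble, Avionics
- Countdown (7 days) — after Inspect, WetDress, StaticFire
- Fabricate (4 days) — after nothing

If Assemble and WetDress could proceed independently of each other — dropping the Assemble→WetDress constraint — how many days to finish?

With the dependency in place, Fabricate→Assemble→WetDress→Countdown = 4+7+9+7 = 27 sets the finish at 27 days.
Without Assemble→WetDress, WetDress's earliest start moves from 11 to 7.
The longest chain is now Fabricate→Assemble→Inspect→Integrate = 4+7+3+13 = 27, so the plan takes 27 days.

27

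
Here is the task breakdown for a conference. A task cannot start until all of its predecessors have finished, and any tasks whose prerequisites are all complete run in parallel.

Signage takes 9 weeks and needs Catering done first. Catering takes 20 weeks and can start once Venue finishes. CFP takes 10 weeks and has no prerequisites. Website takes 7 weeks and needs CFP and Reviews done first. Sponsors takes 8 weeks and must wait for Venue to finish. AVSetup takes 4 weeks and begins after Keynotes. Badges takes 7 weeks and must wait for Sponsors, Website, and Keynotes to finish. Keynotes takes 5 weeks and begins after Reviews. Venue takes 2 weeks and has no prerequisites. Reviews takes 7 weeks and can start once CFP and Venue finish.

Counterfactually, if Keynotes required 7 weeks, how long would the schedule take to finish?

31

Critical path before the change: Venue→Catering→Signage = 2+20+9 = 31 giving 31 weeks.
Keynotes has 2 weeks of float (longest path through it is 29).
That remains the longest chain; total 31 weeks.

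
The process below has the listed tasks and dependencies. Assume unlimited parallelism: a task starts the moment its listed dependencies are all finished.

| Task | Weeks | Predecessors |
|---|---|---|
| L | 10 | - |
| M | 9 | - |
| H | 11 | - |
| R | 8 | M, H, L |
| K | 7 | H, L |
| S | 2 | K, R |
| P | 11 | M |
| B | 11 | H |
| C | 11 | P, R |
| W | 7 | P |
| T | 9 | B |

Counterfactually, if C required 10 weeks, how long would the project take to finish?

Baseline: M→P→C = 9+11+11 = 31 → 31 weeks.
C lies on that path, so at 10 weeks the path becomes 30 weeks.
Now H→B→T = 11+11+9 = 31 is longest, so the finish becomes 31 weeks.

31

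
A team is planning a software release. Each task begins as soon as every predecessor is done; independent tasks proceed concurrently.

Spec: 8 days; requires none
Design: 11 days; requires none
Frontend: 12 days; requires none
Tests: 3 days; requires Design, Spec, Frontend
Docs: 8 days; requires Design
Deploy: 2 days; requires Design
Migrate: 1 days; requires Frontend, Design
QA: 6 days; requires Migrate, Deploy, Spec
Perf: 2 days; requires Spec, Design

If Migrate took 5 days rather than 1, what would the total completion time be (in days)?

Baseline: Frontend→Migrate→QA = 12+1+6 = 19 → 19 days.
Migrate lies on that path, so at 5 days the path becomes 23 days.
The critical path is still Frontend→Migrate→QA; finish is now 23 days.

23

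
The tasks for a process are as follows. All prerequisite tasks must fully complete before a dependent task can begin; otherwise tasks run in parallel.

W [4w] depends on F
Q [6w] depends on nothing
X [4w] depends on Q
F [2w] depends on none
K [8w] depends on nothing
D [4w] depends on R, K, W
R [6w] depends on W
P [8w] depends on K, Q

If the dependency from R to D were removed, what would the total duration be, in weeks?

16

Original critical path: F→W→R→D = 2+4+6+4 = 16 ⇒ 16 weeks.
Without R→D, D's earliest start moves from 12 to 8.
After: K→P = 8+8 = 16 → 16 weeks.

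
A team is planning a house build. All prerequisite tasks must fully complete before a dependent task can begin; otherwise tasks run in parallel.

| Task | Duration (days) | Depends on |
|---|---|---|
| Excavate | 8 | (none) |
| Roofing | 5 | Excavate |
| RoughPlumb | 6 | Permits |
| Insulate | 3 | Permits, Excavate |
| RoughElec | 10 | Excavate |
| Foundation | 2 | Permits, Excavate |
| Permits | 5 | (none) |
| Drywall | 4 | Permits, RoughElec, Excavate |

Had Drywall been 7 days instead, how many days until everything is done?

25

Baseline: Excavate→RoughElec→Drywall = 8+10+4 = 22 → 22 days.
Since Drywall is critical, the +3 change carries straight to that chain (now 25 days).
No other chain overtakes it, so the finish is 25 days.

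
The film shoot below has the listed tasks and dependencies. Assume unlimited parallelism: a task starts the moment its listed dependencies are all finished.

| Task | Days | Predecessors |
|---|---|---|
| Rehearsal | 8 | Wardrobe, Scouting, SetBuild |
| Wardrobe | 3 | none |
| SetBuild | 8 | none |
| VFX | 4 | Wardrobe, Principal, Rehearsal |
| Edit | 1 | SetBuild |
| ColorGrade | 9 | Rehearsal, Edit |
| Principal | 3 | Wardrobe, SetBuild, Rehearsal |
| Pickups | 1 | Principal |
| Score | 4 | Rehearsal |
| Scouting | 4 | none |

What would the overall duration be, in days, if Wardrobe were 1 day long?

25

Actual critical path: SetBuild→Rehearsal→ColorGrade = 8+8+9 = 25 ⇒ 25 days.
Wardrobe is off the critical path — its longest chain is 20 days, giving 5 of slack.
The critical path is still SetBuild→Rehearsal→ColorGrade; finish is now 25 days.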